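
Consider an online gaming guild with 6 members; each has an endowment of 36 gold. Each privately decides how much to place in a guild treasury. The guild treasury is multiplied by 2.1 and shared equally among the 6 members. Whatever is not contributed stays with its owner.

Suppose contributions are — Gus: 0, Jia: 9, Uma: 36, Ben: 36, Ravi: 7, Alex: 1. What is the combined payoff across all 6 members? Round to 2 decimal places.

313.90 gold

Total contributed: 0 + 9 + 36 + 36 + 7 + 1 = 89; total kept: 6 × 36 − 89 = 127.
The guild treasury pays out 2.1 × 89 = 186.90 in aggregate.
Group total = 127 + 186.90 = 313.90.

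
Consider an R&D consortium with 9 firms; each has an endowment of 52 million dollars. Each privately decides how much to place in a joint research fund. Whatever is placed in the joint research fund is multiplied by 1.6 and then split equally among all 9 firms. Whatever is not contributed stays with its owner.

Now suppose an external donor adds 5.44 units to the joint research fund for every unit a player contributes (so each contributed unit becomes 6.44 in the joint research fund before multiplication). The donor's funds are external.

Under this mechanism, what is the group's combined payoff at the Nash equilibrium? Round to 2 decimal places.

4822.27 million dollars

With the mechanism, a contributed unit returns 1.6 × 6.44 / 9 = 1.1449 per unit of net cost to the contributor — now above 1 — so contributing fully is weakly dominant for every player.
At the Nash equilibrium everyone contributes 52. Group total payoff = 1.6 × 6.44 × 468 = 4822.27.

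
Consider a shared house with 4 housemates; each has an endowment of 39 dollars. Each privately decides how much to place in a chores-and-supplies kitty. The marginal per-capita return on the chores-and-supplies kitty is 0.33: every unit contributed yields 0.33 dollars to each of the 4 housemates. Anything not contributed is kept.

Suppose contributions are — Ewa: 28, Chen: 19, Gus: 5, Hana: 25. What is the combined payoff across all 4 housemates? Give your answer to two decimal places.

Total contributed: 28 + 19 + 5 + 25 = 77; total kept: 4 × 39 − 77 = 79.
The chores-and-supplies kitty pays out 0.33 × 4 × 77 = 101.64 in aggregate.
Group total = 79 + 101.64 = 180.64.

180.64 dollars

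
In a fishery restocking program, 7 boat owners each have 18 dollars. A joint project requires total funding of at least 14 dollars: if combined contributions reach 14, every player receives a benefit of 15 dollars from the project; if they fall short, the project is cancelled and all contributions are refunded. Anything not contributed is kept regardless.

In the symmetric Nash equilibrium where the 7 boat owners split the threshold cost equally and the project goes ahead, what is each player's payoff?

Equal share of the threshold: 14/7 = 2.
At this profile no one gains by cutting their contribution: any cut drops the total below 14, the project is cancelled, contributions are refunded, and the deviator ends with 18, which is less than 18 − 2 + 15 = 31. Contributing more than 2 just wastes the excess. So contributing exactly 2 is a best response.
Each player's payoff: 18 − 2 + 15 = 31.

31 dollars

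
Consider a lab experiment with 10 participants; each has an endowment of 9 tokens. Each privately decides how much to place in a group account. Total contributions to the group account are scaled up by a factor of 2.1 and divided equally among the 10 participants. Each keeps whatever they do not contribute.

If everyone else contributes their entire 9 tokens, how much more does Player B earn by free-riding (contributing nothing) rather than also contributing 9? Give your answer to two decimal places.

7.11 tokens

Switching from a contribution of 9 to 0 lets Player B keep an extra 9 tokens, but lowers the group account by 9, which costs Player B their own share of that drop: 2.1/10 × 9 = 1.89.
Net gain = 9 − 1.89 = 7.11. The private return per contributed unit (0.2100) is below 1, so free-riding is indeed the best response regardless of what the others do.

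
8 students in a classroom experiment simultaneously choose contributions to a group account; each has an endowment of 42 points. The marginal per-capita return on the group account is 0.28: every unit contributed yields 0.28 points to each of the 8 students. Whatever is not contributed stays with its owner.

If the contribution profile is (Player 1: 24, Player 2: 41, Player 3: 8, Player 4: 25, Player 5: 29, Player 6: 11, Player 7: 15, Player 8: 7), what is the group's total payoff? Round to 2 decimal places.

Total contributed: 24 + 41 + 8 + 25 + 29 + 11 + 15 + 7 = 160; total kept: 8 × 42 − 160 = 176.
The group account pays out 0.28 × 8 × 160 = 358.40 in aggregate.
Group total = 176 + 358.40 = 534.40.

534.40 points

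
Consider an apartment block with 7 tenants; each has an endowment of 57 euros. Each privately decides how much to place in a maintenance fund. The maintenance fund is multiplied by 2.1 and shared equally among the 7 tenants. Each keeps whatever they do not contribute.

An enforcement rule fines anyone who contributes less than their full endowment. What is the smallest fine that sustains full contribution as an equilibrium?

Given the others contribute fully, the best deviation is to contribute 0 (any partial contribution still incurs the fine and gives up units whose private return 0.3000 is below 1).
Deviating from 57 to 0 saves 57 euros but forfeits the deviator's share of the drop in the maintenance fund: 2.1/7 × 57 = 17.10.
So the deviation gain is 57 − 17.10 = 39.90, and the fine must be at least 39.90 euros to wipe it out.

39.90 euros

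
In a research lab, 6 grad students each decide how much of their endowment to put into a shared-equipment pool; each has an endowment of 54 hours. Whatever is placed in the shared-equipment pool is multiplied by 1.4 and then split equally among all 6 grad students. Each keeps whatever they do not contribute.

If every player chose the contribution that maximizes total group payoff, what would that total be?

453.60 hours

Each contributed unit returns 1.400 to the group as a whole (0.2333 to each of 6 players), which exceeds 1, so the social optimum is full contribution: group total = 1.400 × 324 = 453.60.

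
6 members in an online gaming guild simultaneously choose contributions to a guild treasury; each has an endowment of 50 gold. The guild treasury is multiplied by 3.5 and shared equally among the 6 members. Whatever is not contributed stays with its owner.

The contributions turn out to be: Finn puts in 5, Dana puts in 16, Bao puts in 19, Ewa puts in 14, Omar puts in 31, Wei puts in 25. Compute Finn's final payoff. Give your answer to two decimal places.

Total contributed: 5 + 16 + 19 + 14 + 31 + 25 = 110.
Each receives 3.5 × 110 / 6 = 64.17 from the guild treasury.
Finn keeps 50 − 5 = 45, so Finn's payoff is 45 + 64.17 = 109.17.

109.17 gold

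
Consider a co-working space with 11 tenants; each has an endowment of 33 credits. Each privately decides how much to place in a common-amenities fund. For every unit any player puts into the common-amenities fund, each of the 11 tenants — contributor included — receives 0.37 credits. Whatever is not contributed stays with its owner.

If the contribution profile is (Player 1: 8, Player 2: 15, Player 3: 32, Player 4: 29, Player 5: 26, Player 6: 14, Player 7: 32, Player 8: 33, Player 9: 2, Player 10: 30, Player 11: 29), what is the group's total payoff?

1130.50 credits

Total contributed: 8 + 15 + 32 + 29 + 26 + 14 + 32 + 33 + 2 + 30 + 29 = 250; total kept: 11 × 33 − 250 = 113.
The common-amenities fund pays out 0.37 × 11 × 250 = 1017.50 in aggregate.
Group total = 113 + 1017.50 = 1130.50.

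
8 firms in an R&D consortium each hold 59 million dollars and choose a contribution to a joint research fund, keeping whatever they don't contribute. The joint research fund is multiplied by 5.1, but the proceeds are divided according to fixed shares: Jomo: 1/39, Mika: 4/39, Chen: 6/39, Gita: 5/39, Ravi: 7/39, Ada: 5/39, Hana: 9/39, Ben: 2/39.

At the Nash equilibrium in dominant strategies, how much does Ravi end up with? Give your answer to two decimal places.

Each unit j contributes comes back to j as 5.1 × (j's share), so j prefers to contribute only if that share exceeds 1/5.1 = 0.1961; otherwise keeping the unit dominates.
Hana alone (share 9/39) is above the threshold, contributing 59; the remaining 7 contribute 0. Total contributed: 59.
Ravi keeps 59 and receives 5.1 × 59 × 7/39 = 54.01 from the joint research fund, for a payoff of 113.01.

113.01 million dollars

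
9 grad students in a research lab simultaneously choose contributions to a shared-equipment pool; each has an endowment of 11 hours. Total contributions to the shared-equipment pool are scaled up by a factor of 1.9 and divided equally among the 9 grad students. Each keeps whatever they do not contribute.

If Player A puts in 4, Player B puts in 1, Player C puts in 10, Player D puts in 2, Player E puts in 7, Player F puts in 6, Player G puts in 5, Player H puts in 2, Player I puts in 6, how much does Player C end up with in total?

10.08 hours

Total contributed: 4 + 1 + 10 + 2 + 7 + 6 + 5 + 2 + 6 = 43.
Each receives 1.9 × 43 / 9 = 9.08 from the shared-equipment pool.
Player C keeps 11 − 10 = 1, so Player C's payoff is 1 + 9.08 = 10.08.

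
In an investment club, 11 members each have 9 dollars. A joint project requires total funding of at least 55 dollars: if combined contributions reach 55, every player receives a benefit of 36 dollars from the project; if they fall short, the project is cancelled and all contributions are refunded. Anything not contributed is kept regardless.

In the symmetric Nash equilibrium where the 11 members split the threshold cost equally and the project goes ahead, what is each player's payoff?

Equal share of the threshold: 55/11 = 5.
At this profile no one gains by cutting their contribution: any cut drops the total below 55, the project is cancelled, contributions are refunded, and the deviator ends with 9, which is less than 9 − 5 + 36 = 40. Contributing more than 5 just wastes the excess. So contributing exactly 5 is a best response.
Each player's payoff: 9 − 5 + 36 = 40.

40 dollars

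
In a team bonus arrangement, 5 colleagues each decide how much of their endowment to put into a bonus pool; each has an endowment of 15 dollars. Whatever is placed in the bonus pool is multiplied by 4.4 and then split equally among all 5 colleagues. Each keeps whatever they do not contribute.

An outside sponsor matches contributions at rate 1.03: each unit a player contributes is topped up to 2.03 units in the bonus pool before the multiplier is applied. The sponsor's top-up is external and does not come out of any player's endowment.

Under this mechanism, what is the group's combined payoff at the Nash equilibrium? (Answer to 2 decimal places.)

669.90 dollars

Under the mechanism each unit contributed yields 4.4 × 2.03 / 5 = 1.7864 back to its contributor per unit of net cost, which exceeds 1, making full contribution the dominant choice for everyone.
At the Nash equilibrium everyone contributes 15. Group total payoff = 4.4 × 2.03 × 75 = 669.90.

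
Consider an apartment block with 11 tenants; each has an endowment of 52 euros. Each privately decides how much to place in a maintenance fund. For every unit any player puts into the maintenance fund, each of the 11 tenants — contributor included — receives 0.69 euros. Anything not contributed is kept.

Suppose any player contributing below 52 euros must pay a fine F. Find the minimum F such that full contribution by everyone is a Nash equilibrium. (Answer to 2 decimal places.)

16.12 euros

Given the others contribute fully, the best deviation is to contribute 0 (any partial contribution still incurs the fine and gives up units whose private return 0.69 is below 1).
Deviating from 52 to 0 saves 52 euros but forfeits the deviator's share of the drop in the maintenance fund: 0.69 × 52 = 35.88.
So the deviation gain is 52 − 35.88 = 16.12, and the fine must be at least 16.12 euros to wipe it out.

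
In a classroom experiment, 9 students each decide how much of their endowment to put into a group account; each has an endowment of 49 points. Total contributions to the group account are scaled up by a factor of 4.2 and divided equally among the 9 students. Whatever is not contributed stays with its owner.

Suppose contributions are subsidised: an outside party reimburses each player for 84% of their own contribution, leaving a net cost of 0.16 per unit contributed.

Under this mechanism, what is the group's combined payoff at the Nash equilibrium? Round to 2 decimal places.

2222.64 points

With the mechanism, a contributed unit returns (4.2/9) / 0.16 = 2.9167 per unit of net cost to the contributor — now above 1 — so contributing fully is weakly dominant for every player.
At the Nash equilibrium everyone contributes 49. Group total payoff = 9 × (49 × 0.84 + 4.2 × 49) = 2222.64.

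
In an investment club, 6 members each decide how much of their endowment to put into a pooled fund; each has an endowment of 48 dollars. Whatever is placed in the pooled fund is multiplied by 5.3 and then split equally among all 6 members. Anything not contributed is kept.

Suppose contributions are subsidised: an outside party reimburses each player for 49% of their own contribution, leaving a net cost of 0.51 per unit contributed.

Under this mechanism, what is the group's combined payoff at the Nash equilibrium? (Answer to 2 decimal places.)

1667.52 dollars

With the mechanism, a contributed unit returns (5.3/6) / 0.51 = 1.7320 per unit of net cost to the contributor — now above 1 — so contributing fully is weakly dominant for every player.
At the Nash equilibrium everyone contributes 48. Group total payoff = 6 × (48 × 0.49 + 5.3 × 48) = 1667.52.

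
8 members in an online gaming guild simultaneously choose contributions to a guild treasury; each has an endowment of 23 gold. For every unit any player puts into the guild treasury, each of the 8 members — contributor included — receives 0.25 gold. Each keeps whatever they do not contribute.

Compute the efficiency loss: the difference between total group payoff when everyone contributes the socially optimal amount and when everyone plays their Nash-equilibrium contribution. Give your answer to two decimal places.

184.00 gold

The private return per contributed unit is 0.25 < 1, so contributing 0 is dominant for every player. At the Nash equilibrium everyone keeps their 23, and the group total is 8 × 23 = 184.
Each contributed unit returns 2.000 to the group as a whole (0.25 to each of 8 players), which exceeds 1, so the social optimum is full contribution: group total = 2.000 × 184 = 368.00.
Efficiency loss = 368.00 − 184 = 184.00.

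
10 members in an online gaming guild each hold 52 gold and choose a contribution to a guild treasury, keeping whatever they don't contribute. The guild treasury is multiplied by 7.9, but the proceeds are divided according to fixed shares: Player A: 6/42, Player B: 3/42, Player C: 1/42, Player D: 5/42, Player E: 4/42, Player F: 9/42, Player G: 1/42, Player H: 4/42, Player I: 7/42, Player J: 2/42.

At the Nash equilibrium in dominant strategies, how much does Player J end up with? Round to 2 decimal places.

110.69 gold

Player j's private return per contributed unit is 7.9 × (j's share). Contributing is weakly dominant for j when that share is at least 1/7.9 = 0.1266, and contributing 0 is dominant otherwise.
Player A, Player F and Player I clear that bar, contributing 52 each; the remaining 7 contribute 0. Total contributed: 156.
Player J keeps 52 and receives 7.9 × 156 × 2/42 = 58.69 from the guild treasury, for a payoff of 110.69.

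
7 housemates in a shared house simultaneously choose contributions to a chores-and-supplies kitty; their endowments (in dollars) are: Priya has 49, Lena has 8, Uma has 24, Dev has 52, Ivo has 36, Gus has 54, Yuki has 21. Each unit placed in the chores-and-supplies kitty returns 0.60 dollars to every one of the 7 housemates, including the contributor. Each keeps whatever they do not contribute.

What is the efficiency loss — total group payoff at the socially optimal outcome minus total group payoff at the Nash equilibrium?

The private return per contributed unit is 0.60 < 1 for everyone, so the Nash equilibrium is zero contribution and the group total is Σ E_j = 49 + 8 + 24 + 52 + 36 + 54 + 21 = 244.
Each contributed unit returns 4.200 to the group, so the social optimum is full contribution by everyone: group total = 4.200 × 244 = 1024.80.
Efficiency loss = (4.200 − 1) × 244 = 780.80.

780.80 dollars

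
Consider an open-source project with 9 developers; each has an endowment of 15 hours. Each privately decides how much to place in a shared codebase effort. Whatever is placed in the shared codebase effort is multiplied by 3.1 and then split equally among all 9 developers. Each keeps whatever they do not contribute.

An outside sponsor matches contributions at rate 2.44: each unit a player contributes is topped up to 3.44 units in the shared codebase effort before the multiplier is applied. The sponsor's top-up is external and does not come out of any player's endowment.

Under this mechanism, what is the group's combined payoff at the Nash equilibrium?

With the mechanism, a contributed unit returns 3.1 × 3.44 / 9 = 1.1849 per unit of net cost to the contributor — now above 1 — so contributing fully is weakly dominant for every player.
So the Nash equilibrium is full contribution by all 9; the group earns 3.1 × 3.44 × 135 = 1439.64.

1439.64 hours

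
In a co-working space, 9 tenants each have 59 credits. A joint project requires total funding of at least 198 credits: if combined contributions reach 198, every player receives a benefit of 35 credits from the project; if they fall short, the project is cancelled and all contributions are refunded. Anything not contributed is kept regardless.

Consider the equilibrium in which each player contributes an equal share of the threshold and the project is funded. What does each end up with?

72 credits

Equal share of the threshold: 198/9 = 22.
At this profile no one gains by cutting their contribution: any cut drops the total below 198, the project is cancelled, contributions are refunded, and the deviator ends with 59, which is less than 59 − 22 + 35 = 72. Contributing more than 22 just wastes the excess. So contributing exactly 22 is a best response.
Each player's payoff: 59 − 22 + 35 = 72.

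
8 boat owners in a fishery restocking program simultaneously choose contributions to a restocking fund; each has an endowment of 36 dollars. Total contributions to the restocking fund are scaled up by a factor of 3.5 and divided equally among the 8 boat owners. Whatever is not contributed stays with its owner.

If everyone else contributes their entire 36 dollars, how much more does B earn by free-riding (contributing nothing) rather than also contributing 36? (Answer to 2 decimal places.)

Switching from a contribution of 36 to 0 lets B keep an extra 36 dollars, but lowers the restocking fund by 36, which costs B their own share of that drop: 3.5/8 × 36 = 15.75.
Net gain = 36 − 15.75 = 20.25. The private return per contributed unit (0.4375) is below 1, so free-riding is indeed the best response regardless of what the others do.

20.25 dollars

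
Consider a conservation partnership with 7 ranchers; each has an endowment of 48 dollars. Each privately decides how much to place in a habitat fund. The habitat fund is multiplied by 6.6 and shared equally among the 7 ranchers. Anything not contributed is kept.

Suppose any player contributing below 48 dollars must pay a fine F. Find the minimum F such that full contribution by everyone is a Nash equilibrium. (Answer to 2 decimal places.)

Given the others contribute fully, the best deviation is to contribute 0 (any partial contribution still incurs the fine and gives up units whose private return 0.9429 is below 1).
Deviating from 48 to 0 saves 48 dollars but forfeits the deviator's share of the drop in the habitat fund: 6.6/7 × 48 = 45.26.
So the deviation gain is 48 − 45.26 = 2.74, and the fine must be at least 2.74 dollars to wipe it out.

2.74 dollars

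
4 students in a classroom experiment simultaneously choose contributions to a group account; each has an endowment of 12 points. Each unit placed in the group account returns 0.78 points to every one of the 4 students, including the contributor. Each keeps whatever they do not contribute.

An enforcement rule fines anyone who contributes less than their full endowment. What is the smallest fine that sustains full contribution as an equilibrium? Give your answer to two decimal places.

2.64 points

Given the others contribute fully, the best deviation is to contribute 0 (any partial contribution still incurs the fine and gives up units whose private return 0.78 is below 1).
Deviating from 12 to 0 saves 12 points but forfeits the deviator's share of the drop in the group account: 0.78 × 12 = 9.36.
So the deviation gain is 12 − 9.36 = 2.64, and the fine must be at least 2.64 points to wipe it out.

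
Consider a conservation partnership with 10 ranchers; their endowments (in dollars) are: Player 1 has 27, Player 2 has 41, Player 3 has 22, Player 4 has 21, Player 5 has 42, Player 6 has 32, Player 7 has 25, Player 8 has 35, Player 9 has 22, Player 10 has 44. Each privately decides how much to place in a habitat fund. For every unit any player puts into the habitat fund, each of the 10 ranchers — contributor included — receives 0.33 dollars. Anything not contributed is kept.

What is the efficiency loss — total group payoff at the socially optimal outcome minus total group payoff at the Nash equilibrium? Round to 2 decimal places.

715.30 dollars

The private return per contributed unit is 0.33 < 1 for everyone, so the Nash equilibrium is zero contribution and the group total is Σ E_j = 27 + 41 + 22 + 21 + 42 + 32 + 25 + 35 + 22 + 44 = 311.
Each contributed unit returns 3.300 to the group, so the social optimum is full contribution by everyone: group total = 3.300 × 311 = 1026.30.
Efficiency loss = (3.300 − 1) × 311 = 715.30.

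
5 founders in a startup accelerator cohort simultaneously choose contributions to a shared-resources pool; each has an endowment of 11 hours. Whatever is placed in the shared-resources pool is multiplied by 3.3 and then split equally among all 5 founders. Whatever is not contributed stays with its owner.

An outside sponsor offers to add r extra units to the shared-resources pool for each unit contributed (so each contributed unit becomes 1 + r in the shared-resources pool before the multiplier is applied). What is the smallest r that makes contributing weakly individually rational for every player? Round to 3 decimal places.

0.515

With matching at rate r, one contributed unit becomes (1 + r) in the shared-resources pool and returns 3.3 × (1 + r) / 5 to the contributor.
Setting this equal to 1: 1 + r = 5/3.3 = 1.5152.
So the minimum matching rate is r = 1.5152 − 1 = 0.515.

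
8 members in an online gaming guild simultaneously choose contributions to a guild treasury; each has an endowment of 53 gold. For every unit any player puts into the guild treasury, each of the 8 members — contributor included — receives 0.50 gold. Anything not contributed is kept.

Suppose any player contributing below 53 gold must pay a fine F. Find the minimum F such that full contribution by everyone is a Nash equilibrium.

Given the others contribute fully, the best deviation is to contribute 0 (any partial contribution still incurs the fine and gives up units whose private return 0.50 is below 1).
Deviating from 53 to 0 saves 53 gold but forfeits the deviator's share of the drop in the guild treasury: 0.50 × 53 = 26.50.
So the deviation gain is 53 − 26.50 = 26.50, and the fine must be at least 26.50 gold to wipe it out.

26.50 gold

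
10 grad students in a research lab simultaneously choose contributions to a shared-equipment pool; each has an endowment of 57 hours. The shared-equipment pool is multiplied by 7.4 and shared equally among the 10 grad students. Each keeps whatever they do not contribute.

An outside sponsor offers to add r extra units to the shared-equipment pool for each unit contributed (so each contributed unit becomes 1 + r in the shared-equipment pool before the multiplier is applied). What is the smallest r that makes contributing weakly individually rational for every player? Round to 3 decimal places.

0.351

With matching at rate r, one contributed unit becomes (1 + r) in the shared-equipment pool and returns 7.4 × (1 + r) / 10 to the contributor.
Setting this equal to 1: 1 + r = 10/7.4 = 1.3514.
So the minimum matching rate is r = 1.3514 − 1 = 0.351.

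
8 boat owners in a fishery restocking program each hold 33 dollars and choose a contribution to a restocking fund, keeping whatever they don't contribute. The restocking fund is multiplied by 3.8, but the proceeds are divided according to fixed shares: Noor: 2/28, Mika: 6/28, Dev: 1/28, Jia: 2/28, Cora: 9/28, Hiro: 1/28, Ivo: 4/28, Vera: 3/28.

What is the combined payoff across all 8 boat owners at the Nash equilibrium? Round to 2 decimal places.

356.40 dollars

A player with share s gets back 3.8·s per unit contributed, so full contribution is dominant for anyone with s > 1/3.8 = 0.2632 and zero contribution is dominant for anyone below.
The only share above 0.2632 is Cora's 9/28, contributing 33; the remaining 7 contribute 0. Total contributed: 33.
The restocking fund pays out 3.8 × 33 = 125.40 in total (split across the unequal shares, but the aggregate is all that matters for the group sum).
The 7 free-riders keep 33 each, adding 231. Group total = 231 + 125.40 = 356.40.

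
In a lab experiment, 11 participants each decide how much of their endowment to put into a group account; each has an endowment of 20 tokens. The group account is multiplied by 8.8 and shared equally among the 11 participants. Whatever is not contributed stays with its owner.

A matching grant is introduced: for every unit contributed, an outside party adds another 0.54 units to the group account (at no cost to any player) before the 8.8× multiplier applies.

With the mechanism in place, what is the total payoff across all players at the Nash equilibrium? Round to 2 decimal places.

2981.44 tokens

With the mechanism, a contributed unit returns 8.8 × 1.54 / 11 = 1.2320 per unit of net cost to the contributor — now above 1 — so contributing fully is weakly dominant for every player.
So the Nash equilibrium is full contribution by all 11; the group earns 8.8 × 1.54 × 220 = 2981.44.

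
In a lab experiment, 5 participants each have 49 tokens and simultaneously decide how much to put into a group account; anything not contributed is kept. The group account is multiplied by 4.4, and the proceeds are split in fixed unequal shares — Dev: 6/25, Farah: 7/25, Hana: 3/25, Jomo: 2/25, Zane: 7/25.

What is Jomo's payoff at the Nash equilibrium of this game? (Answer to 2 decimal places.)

100.74 tokens

Each unit j contributes comes back to j as 4.4 × (j's share), so j prefers to contribute only if that share exceeds 1/4.4 = 0.2273; otherwise keeping the unit dominates.
The shares above 0.2273 belong to Dev, Farah and Zane, contributing 49 each; the remaining 2 contribute 0. Total contributed: 147.
Jomo keeps 49 and receives 4.4 × 147 × 2/25 = 51.74 from the group account, for a payoff of 100.74.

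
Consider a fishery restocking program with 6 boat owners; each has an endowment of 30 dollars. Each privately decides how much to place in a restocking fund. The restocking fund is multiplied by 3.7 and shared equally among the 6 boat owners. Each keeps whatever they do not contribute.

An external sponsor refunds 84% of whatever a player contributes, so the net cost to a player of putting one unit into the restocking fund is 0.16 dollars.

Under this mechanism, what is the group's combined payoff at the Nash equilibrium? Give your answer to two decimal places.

817.20 dollars

With the mechanism, a contributed unit returns (3.7/6) / 0.16 = 3.8542 per unit of net cost to the contributor — now above 1 — so contributing fully is weakly dominant for every player.
So the Nash equilibrium is full contribution by all 6; the group earns 6 × (30 × 0.84 + 3.7 × 30) = 817.20.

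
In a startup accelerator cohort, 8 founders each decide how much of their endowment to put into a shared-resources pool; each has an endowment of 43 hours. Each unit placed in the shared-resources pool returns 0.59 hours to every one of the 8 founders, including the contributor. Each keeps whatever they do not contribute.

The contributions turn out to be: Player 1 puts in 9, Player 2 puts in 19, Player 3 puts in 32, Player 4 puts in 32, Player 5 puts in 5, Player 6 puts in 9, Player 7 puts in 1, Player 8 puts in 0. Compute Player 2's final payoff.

Total contributed: 9 + 19 + 32 + 32 + 5 + 9 + 1 + 0 = 107.
Each receives 0.59 × 107 = 63.13 from the shared-resources pool.
Player 2 keeps 43 − 19 = 24, so Player 2's payoff is 24 + 63.13 = 87.13.

87.13 hours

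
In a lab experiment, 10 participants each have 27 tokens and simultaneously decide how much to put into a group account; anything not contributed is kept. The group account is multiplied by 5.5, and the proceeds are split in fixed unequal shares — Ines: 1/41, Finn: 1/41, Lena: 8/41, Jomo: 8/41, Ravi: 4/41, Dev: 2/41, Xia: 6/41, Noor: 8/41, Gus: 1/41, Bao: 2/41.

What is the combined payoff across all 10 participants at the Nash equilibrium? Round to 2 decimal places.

Player j's private return per contributed unit is 5.5 × (j's share). Contributing is weakly dominant for j when that share is at least 1/5.5 = 0.1818, and contributing 0 is dominant otherwise.
Lena, Jomo and Noor are above the threshold, contributing 27 each; the remaining 7 contribute 0. Total contributed: 81.
The group account pays out 5.5 × 81 = 445.50 in total (split across the unequal shares, but the aggregate is all that matters for the group sum).
The 7 free-riders keep 27 each, adding 189. Group total = 189 + 445.50 = 634.50.

634.50 tokens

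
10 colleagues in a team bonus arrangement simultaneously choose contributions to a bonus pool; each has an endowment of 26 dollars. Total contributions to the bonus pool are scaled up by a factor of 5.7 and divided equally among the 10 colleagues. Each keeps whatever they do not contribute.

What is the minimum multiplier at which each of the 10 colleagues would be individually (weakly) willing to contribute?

A contributed unit returns (multiplier)/10 to its contributor.
This reaches 1 exactly when the multiplier is 10.

10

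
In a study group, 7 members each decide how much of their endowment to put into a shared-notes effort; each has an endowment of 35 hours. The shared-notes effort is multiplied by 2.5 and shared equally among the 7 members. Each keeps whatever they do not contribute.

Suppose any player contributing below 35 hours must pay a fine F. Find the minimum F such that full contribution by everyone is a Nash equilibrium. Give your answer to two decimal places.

Given the others contribute fully, the best deviation is to contribute 0 (any partial contribution still incurs the fine and gives up units whose private return 0.3571 is below 1).
Deviating from 35 to 0 saves 35 hours but forfeits the deviator's share of the drop in the shared-notes effort: 2.5/7 × 35 = 12.50.
So the deviation gain is 35 − 12.50 = 22.50, and the fine must be at least 22.50 hours to wipe it out.

22.50 hours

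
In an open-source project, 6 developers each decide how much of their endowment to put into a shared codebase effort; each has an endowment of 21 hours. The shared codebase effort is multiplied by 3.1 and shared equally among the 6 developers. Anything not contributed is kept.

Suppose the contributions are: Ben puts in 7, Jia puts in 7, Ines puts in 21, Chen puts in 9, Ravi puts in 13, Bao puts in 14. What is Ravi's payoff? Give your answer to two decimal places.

Total contributed: 7 + 7 + 21 + 9 + 13 + 14 = 71.
Each receives 3.1 × 71 / 6 = 36.68 from the shared codebase effort.
Ravi keeps 21 − 13 = 8, so Ravi's payoff is 8 + 36.68 = 44.68.

44.68 hours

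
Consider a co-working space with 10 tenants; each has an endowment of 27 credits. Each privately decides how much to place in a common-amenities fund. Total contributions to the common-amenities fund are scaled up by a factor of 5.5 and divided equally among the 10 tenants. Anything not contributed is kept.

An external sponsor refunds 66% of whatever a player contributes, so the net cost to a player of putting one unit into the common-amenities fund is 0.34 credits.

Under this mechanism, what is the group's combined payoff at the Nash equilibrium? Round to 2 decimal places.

1663.20 credits

With the mechanism, a contributed unit returns (5.5/10) / 0.34 = 1.6176 per unit of net cost to the contributor — now above 1 — so contributing fully is weakly dominant for every player.
At the Nash equilibrium everyone contributes 27. Group total payoff = 10 × (27 × 0.66 + 5.5 × 27) = 1663.20.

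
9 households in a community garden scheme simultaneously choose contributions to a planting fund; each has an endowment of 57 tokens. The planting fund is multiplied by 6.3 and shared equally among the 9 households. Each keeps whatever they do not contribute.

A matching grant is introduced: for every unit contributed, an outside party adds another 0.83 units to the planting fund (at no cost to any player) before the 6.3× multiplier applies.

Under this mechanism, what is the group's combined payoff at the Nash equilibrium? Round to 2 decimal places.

5914.38 tokens

With the mechanism, a contributed unit returns 6.3 × 1.83 / 9 = 1.2810 per unit of net cost to the contributor — now above 1 — so contributing fully is weakly dominant for every player.
So the Nash equilibrium is full contribution by all 9; the group earns 6.3 × 1.83 × 513 = 5914.38.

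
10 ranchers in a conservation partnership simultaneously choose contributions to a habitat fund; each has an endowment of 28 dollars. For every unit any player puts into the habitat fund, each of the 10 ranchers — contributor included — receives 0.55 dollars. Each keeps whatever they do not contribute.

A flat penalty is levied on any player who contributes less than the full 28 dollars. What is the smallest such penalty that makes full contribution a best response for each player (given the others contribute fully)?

12.60 dollars

Given the others contribute fully, the best deviation is to contribute 0 (any partial contribution still incurs the fine and gives up units whose private return 0.55 is below 1).
Deviating from 28 to 0 saves 28 dollars but forfeits the deviator's share of the drop in the habitat fund: 0.55 × 28 = 15.40.
So the deviation gain is 28 − 15.40 = 12.60, and the fine must be at least 12.60 dollars to wipe it out.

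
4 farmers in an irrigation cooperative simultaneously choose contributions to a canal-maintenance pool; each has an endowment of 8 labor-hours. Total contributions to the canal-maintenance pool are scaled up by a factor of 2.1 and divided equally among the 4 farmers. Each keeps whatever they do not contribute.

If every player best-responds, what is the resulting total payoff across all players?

32.00 labor-hours

Each contributed unit returns 2.1/4 = 0.5250 to its contributor — below 1 — so contributing 0 is dominant for every player. At the Nash equilibrium everyone keeps their 8, and the group total is 4 × 8 = 32.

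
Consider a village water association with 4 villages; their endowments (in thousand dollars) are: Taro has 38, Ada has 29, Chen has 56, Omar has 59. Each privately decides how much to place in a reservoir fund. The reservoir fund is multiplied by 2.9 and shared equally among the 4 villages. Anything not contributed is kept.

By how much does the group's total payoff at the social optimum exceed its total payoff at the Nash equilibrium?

The private return per contributed unit is 2.9/4 = 0.7250 < 1 for every player regardless of endowment, so the Nash equilibrium is zero contribution and the group total is Σ E_j = 38 + 29 + 56 + 59 = 182.
Each contributed unit returns 2.900 to the group, so the social optimum is full contribution by everyone: group total = 2.900 × 182 = 527.80.
Efficiency loss = (2.900 − 1) × 182 = 345.80.

345.80 thousand dollars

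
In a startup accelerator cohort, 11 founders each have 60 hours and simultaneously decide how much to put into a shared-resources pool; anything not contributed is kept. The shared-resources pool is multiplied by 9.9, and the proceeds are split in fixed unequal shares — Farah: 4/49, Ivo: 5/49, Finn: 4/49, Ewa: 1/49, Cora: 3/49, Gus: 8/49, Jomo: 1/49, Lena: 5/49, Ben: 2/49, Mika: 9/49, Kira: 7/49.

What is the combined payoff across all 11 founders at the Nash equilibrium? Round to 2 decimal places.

A player with share s gets back 9.9·s per unit contributed, so full contribution is dominant for anyone with s > 1/9.9 = 0.1010 and zero contribution is dominant for anyone below.
Ivo, Gus, Lena, Mika and Kira are above the threshold, contributing 60 each; the remaining 6 contribute 0. Total contributed: 300.
The shared-resources pool pays out 9.9 × 300 = 2970.00 in total (split across the unequal shares, but the aggregate is all that matters for the group sum).
The 6 free-riders keep 60 each, adding 360. Group total = 360 + 2970.00 = 3330.00.

3330.00 hours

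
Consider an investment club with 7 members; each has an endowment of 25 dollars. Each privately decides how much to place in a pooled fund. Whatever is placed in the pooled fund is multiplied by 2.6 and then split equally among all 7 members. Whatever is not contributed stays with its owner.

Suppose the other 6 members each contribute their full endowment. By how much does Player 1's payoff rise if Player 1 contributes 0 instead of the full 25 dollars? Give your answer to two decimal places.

15.71 dollars

Switching from a contribution of 25 to 0 lets Player 1 keep an extra 25 dollars, but lowers the pooled fund by 25, which costs Player 1 their own share of that drop: 2.6/7 × 25 = 9.29.
Net gain = 25 − 9.29 = 15.71. The private return per contributed unit (0.3714) is below 1, so free-riding is indeed the best response regardless of what the others do.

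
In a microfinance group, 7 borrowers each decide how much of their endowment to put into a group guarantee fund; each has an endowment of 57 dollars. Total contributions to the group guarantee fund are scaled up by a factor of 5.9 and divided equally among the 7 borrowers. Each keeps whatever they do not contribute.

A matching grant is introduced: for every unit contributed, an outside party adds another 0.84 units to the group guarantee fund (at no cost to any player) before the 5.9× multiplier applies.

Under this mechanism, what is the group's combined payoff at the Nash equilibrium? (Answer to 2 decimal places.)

4331.54 dollars

With the mechanism, a contributed unit returns 5.9 × 1.84 / 7 = 1.5509 per unit of net cost to the contributor — now above 1 — so contributing fully is weakly dominant for every player.
So the Nash equilibrium is full contribution by all 7; the group earns 5.9 × 1.84 × 399 = 4331.54.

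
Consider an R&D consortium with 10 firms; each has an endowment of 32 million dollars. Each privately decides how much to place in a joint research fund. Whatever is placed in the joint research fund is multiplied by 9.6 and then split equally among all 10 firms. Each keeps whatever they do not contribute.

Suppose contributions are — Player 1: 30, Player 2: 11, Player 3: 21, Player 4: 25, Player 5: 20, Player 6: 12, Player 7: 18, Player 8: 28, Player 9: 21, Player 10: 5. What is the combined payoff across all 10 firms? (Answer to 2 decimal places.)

Total contributed: 30 + 11 + 21 + 25 + 20 + 12 + 18 + 28 + 21 + 5 = 191; total kept: 10 × 32 − 191 = 129.
The joint research fund pays out 9.6 × 191 = 1833.60 in aggregate.
Group total = 129 + 1833.60 = 1962.60.

1962.60 million dollars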